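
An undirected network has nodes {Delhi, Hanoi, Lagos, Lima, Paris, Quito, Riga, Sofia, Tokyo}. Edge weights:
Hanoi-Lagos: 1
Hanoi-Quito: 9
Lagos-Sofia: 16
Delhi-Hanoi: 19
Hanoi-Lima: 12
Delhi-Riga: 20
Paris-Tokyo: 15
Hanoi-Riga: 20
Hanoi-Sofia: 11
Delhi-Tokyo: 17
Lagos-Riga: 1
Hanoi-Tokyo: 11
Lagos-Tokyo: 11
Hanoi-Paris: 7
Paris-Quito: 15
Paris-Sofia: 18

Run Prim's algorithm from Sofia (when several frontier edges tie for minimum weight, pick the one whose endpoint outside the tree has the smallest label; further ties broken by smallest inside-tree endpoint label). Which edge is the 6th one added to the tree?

Grow the tree from Sofia using Prim:
Step 1: cheapest edge leaving the tree is Hanoi-Sofia (11); add Hanoi.
Step 2: cheapest edge leaving the tree is Hanoi-Lagos (1); add Lagos.
Step 3: cheapest edge leaving the tree is Lagos-Riga (1); add Riga.
Step 4: cheapest edge leaving the tree is Hanoi-Paris (7); add Paris.
Step 5: cheapest edge leaving the tree is Hanoi-Quito (9); add Quito.
Step 6: cheapest edge leaving the tree is Hanoi-Tokyo (11); add Tokyo.
Step 7: cheapest edge leaving the tree is Hanoi-Lima (12); add Lima.
Step 8: cheapest edge leaving the tree is Delhi-Tokyo (17); add Delhi.
The 6th edge added is Hanoi-Tokyo.

Hanoi-Tokyo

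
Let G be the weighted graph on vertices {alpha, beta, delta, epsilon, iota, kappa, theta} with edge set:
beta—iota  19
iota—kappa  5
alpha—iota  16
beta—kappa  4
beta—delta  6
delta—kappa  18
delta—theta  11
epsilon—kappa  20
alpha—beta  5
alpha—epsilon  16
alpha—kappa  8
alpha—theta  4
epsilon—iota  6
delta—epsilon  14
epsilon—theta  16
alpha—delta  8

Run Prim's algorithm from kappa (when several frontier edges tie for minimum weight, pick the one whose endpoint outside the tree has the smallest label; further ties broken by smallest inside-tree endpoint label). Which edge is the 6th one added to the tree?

epsilon-iota

Prim's algorithm from kappa:
Step 1: cheapest edge leaving the tree is beta—kappa (4); add beta.
Step 2: cheapest edge leaving the tree is alpha—beta (5); add alpha.
Step 3: cheapest edge leaving the tree is alpha—theta (4); add theta.
Step 4: cheapest edge leaving the tree is iota—kappa (5); add iota.
Step 5: cheapest edge leaving the tree is beta—delta (6); add delta.
Step 6: cheapest edge leaving the tree is epsilon—iota (6); add epsilon.
The 6th edge added is epsilon—iota.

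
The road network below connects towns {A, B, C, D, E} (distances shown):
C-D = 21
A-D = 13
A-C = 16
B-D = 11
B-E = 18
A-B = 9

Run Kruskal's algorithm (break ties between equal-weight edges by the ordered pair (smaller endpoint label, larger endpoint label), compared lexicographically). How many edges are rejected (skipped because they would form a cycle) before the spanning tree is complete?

Sort edges by weight, then run Kruskal:
A-B (9): add — endpoints in different components.
B-D (11): add — endpoints in different components.
A-D (13): skip — A and D already connected.
A-C (16): add — endpoints in different components.
B-E (18): add — endpoints in different components.
Edges rejected before the tree was complete: 1.

1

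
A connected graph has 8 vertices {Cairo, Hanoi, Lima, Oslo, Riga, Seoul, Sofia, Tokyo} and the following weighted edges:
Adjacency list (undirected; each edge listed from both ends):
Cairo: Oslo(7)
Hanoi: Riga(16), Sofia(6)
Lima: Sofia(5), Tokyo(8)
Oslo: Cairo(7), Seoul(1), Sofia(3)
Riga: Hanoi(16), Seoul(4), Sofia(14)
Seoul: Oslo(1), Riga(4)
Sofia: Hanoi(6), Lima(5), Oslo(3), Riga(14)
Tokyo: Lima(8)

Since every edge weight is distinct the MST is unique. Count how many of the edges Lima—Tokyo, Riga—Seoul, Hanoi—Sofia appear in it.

Kruskal's algorithm — process edges by increasing weight (ties by edge label):
Oslo—Seoul (1): add — endpoints in different components.
Oslo—Sofia (3): add — endpoints in different components.
Riga—Seoul (4): add — endpoints in different components.
Lima—Sofia (5): add — endpoints in different components.
Hanoi—Sofia (6): add — endpoints in different components.
Cairo—Oslo (7): add — endpoints in different components.
Lima—Tokyo (8): add — endpoints in different components.
MST edge set: {Oslo—Seoul, Oslo—Sofia, Riga—Seoul, Lima—Sofia, Hanoi—Sofia, Cairo—Oslo, Lima—Tokyo}.
Of the listed edges, {Lima—Tokyo, Riga—Seoul, Hanoi—Sofia} are in the MST → 3.

3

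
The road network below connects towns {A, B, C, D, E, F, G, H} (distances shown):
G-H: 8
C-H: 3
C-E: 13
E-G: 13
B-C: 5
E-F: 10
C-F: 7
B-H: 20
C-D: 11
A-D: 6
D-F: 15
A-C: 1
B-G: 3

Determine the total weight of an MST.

Prim, starting at B.
Step 1: frontier [B-G 3, B-C 5, B-H 20] → take B-G (3); add G.
Step 2: frontier [B-C 5, B-H 20, G-H 8, E-G 13] → take B-C (5); add C.
Step 3: frontier [B-H 20, A-C 1, C-H 3, C-F 7, C-D 11, C-E 13, G-H 8, E-G 13] → take A-C (1); add A.
Step 4: frontier [A-D 6, B-H 20, C-H 3, C-F 7, C-D 11, C-E 13, G-H 8, E-G 13] → take C-H (3); add H.
Step 5: frontier [A-D 6, C-F 7, C-D 11, C-E 13, E-G 13] → take A-D (6); add D.
Step 6: frontier [C-F 7, C-E 13, D-F 15, E-G 13] → take C-F (7); add F.
Step 7: frontier [C-E 13, E-F 10, E-G 13] → take E-F (10); add E.
MST edges: B-G, B-C, A-C, C-H, A-D, C-F, E-F; total weight 3+5+1+3+6+7+10 = 35.

35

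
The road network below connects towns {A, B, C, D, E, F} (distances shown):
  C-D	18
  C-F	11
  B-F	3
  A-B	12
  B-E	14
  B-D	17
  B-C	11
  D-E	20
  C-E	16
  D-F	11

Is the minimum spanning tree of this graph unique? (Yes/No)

No

Kruskal's algorithm — process edges by increasing weight (ties by edge label):
B-F (3): add. Components now {A} {B,F} {C} {D} {E}
B-C (11): add. Components now {A} {B,C,F} {D} {E}
C-F (11): skip — C and F already connected.
D-F (11): add. Components now {A} {B,C,D,F} {E}
A-B (12): add. Components now {A,B,C,D,F} {E}
B-E (14): add. Components now {A,B,C,D,E,F}
Non-tree edge C-F has weight 11, equal to the heaviest edge on its tree cycle — swapping gives another MST of the same weight. Not unique.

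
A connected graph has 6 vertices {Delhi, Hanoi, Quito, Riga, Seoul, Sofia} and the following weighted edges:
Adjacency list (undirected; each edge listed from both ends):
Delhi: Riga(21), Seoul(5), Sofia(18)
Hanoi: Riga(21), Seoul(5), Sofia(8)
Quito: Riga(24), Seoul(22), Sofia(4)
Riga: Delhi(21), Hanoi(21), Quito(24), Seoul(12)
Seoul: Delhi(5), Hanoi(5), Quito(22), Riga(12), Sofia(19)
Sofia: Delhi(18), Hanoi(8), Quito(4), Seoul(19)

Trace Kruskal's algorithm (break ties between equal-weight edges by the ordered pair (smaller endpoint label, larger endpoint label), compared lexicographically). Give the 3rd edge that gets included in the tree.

Kruskal's algorithm — process edges by increasing weight (ties by edge label):
Quito Sofia (4): add — endpoints in different components.
Delhi Seoul (5): add — endpoints in different components.
Hanoi Seoul (5): add — endpoints in different components.
Hanoi Sofia (8): add — endpoints in different components.
Riga Seoul (12): add — endpoints in different components.
The 3rd edge added is Hanoi Seoul.

Hanoi-Seoul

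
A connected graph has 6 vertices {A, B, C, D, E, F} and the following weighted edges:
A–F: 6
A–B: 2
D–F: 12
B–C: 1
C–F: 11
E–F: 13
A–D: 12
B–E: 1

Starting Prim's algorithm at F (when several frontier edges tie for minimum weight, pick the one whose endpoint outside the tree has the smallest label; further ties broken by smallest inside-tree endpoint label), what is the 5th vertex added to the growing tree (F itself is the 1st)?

Grow the tree from F using Prim:
Step 1: frontier [A–F 6, C–F 11, D–F 12, E–F 13] → take A–F (6); add A.
Step 2: frontier [A–B 2, A–D 12, C–F 11, D–F 12, E–F 13] → take A–B (2); add B.
Step 3: frontier [A–D 12, B–C 1, B–E 1, C–F 11, D–F 12, E–F 13] → take B–C (1); add C.
Step 4: frontier [A–D 12, B–E 1, D–F 12, E–F 13] → take B–E (1); add E.
Step 5: frontier [A–D 12, D–F 12] → take A–D (12); add D.
Vertex order: F, A, B, C, E, D. The 5th vertex is E.

E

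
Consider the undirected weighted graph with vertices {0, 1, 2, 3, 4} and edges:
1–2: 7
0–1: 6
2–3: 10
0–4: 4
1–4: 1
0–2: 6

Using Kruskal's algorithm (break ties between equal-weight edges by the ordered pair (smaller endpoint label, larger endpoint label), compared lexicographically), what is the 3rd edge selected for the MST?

Kruskal: consider edges lightest-first.
1–4 (1): add. Components now {0} {1,4} {2} {3}
0–4 (4): add. Components now {0,1,4} {2} {3}
0–1 (6): skip — 0 and 1 already connected.
0–2 (6): add. Components now {0,1,2,4} {3}
1–2 (7): skip — 1 and 2 already connected.
2–3 (10): add. Components now {0,1,2,3,4}
The 3rd edge added is 0–2.

0-2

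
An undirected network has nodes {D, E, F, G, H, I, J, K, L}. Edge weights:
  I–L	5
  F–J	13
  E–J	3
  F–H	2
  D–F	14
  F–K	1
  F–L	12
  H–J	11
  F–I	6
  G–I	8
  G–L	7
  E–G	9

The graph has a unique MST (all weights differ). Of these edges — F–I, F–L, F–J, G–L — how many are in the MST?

Kruskal: consider edges lightest-first.
F–K (1): add — endpoints in different components.
F–H (2): add — endpoints in different components.
E–J (3): add — endpoints in different components.
I–L (5): add — endpoints in different components.
F–I (6): add — endpoints in different components.
G–L (7): add — endpoints in different components.
G–I (8): skip — G and I already connected.
E–G (9): add — endpoints in different components.
H–J (11): skip — H and J already connected.
F–L (12): skip — F and L already connected.
F–J (13): skip — F and J already connected.
D–F (14): add — endpoints in different components.
MST edge set: {F–K, F–H, E–J, I–L, F–I, G–L, E–G, D–F}.
Of the listed edges, {F–I, G–L} are in the MST → 2.

2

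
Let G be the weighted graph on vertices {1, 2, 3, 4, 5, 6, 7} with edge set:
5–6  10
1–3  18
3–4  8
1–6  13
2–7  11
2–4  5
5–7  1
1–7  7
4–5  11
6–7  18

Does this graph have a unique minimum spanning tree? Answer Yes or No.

Kruskal's algorithm — process edges by increasing weight (ties by edge label):
5–7 (1): add — endpoints in different components.
2–4 (5): add — endpoints in different components.
1–7 (7): add — endpoints in different components.
3–4 (8): add — endpoints in different components.
5–6 (10): add — endpoints in different components.
2–7 (11): add — endpoints in different components.
Non-tree edge 4–5 has weight 11, equal to the heaviest edge on its tree cycle — swapping gives another MST of the same weight. Not unique.

No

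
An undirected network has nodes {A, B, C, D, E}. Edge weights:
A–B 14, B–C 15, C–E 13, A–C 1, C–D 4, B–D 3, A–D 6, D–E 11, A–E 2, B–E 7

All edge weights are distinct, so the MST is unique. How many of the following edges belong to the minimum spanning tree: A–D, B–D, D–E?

1

Kruskal's algorithm — process edges by increasing weight (ties by edge label):
A–C (1): add. Components now {A,C} {B} {D} {E}
A–E (2): add. Components now {A,C,E} {B} {D}
B–D (3): add. Components now {A,C,E} {B,D}
C–D (4): add. Components now {A,B,C,D,E}
MST edge set: {A–C, A–E, B–D, C–D}.
Of the listed edges, {B–D} are in the MST → 1.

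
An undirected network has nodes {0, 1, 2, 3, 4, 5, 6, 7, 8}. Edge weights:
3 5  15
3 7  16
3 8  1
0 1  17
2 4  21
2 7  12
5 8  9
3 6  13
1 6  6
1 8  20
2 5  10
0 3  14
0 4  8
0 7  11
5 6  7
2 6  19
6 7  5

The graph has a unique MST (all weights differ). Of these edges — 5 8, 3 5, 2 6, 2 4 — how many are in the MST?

1

Sort edges by weight, then run Kruskal:
3 8 (1): add — endpoints in different components.
6 7 (5): add — endpoints in different components.
1 6 (6): add — endpoints in different components.
5 6 (7): add — endpoints in different components.
0 4 (8): add — endpoints in different components.
5 8 (9): add — endpoints in different components.
2 5 (10): add — endpoints in different components.
0 7 (11): add — endpoints in different components.
MST edge set: {3 8, 6 7, 1 6, 5 6, 0 4, 5 8, 2 5, 0 7}.
Of the listed edges, {5 8} are in the MST → 1.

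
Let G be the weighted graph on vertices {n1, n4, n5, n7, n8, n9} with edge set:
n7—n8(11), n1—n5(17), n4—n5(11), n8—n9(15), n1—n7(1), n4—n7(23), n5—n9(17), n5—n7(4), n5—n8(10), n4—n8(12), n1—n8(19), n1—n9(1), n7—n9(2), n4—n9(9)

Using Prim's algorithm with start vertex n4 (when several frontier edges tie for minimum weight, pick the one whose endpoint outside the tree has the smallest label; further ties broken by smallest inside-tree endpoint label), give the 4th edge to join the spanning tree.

n5-n7

Prim, starting at n4.
Step 1: cheapest edge leaving the tree is n4—n9 (9); add n9.
Step 2: cheapest edge leaving the tree is n1—n9 (1); add n1.
Step 3: cheapest edge leaving the tree is n1—n7 (1); add n7.
Step 4: cheapest edge leaving the tree is n5—n7 (4); add n5.
Step 5: cheapest edge leaving the tree is n5—n8 (10); add n8.
The 4th edge added is n5—n7.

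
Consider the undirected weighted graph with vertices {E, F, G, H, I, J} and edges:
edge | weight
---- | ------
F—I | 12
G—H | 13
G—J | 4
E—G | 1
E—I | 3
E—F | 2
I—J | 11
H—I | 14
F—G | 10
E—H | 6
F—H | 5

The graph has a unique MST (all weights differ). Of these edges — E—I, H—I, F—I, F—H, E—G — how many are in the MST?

3

Kruskal's algorithm — process edges by increasing weight (ties by edge label):
E—G (1): add. Components now {E,G} {F} {H} {I} {J}
E—F (2): add. Components now {E,F,G} {H} {I} {J}
E—I (3): add. Components now {E,F,G,I} {H} {J}
G—J (4): add. Components now {E,F,G,I,J} {H}
F—H (5): add. Components now {E,F,G,H,I,J}
MST edge set: {E—G, E—F, E—I, G—J, F—H}.
Of the listed edges, {E—I, F—H, E—G} are in the MST → 3.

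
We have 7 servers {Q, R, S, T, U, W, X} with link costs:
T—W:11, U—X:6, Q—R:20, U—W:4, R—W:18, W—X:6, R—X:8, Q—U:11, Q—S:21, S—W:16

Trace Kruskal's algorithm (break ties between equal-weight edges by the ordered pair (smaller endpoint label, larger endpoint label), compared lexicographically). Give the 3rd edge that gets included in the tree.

Kruskal's algorithm — process edges by increasing weight (ties by edge label):
U—W (4): add. Components now {T} {X} {S} {R} {U,W} {Q}
U—X (6): add. Components now {T} {U,W,X} {S} {R} {Q}
W—X (6): skip — X and W already connected.
R—X (8): add. Components now {T} {R,U,W,X} {S} {Q}
Q—U (11): add. Components now {T} {Q,R,U,W,X} {S}
T—W (11): add. Components now {Q,R,T,U,W,X} {S}
S—W (16): add. Components now {Q,R,S,T,U,W,X}
The 3rd edge added is R—X.

R-X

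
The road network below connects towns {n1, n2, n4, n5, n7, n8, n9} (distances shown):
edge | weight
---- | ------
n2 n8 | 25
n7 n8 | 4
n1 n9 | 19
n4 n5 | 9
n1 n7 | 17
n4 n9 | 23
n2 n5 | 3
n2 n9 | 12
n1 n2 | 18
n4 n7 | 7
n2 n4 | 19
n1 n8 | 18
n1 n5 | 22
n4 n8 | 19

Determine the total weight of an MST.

52

Kruskal: consider edges lightest-first.
n2 n5 (3): add — endpoints in different components.
n7 n8 (4): add — endpoints in different components.
n4 n7 (7): add — endpoints in different components.
n4 n5 (9): add — endpoints in different components.
n2 n9 (12): add — endpoints in different components.
n1 n7 (17): add — endpoints in different components.
MST edges: n2 n5, n7 n8, n4 n7, n4 n5, n2 n9, n1 n7; total weight 3+4+7+9+12+17 = 52.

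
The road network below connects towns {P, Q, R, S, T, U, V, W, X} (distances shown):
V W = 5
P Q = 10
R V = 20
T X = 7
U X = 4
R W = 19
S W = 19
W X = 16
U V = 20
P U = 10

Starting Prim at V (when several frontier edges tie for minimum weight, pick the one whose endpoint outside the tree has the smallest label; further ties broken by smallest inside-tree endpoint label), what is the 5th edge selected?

P-U

Prim, starting at V.
Step 1: frontier [V W 5, R V 20, U V 20] → take V W (5); add W.
Step 2: frontier [R V 20, U V 20, W X 16, R W 19, S W 19] → take W X (16); add X.
Step 3: frontier [R V 20, U V 20, R W 19, S W 19, U X 4, T X 7] → take U X (4); add U.
Step 4: frontier [P U 10, R V 20, R W 19, S W 19, T X 7] → take T X (7); add T.
Step 5: frontier [P U 10, R V 20, R W 19, S W 19] → take P U (10); add P.
Step 6: frontier [P Q 10, R V 20, R W 19, S W 19] → take P Q (10); add Q.
Step 7: frontier [R V 20, R W 19, S W 19] → take R W (19); add R.
Step 8: frontier [S W 19] → take S W (19); add S.
The 5th edge added is P U.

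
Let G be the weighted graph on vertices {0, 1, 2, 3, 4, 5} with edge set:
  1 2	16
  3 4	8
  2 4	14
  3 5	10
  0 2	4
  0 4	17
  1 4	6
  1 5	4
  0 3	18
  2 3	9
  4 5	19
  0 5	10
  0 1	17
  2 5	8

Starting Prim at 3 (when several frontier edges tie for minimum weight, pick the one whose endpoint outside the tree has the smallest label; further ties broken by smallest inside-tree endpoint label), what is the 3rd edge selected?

1-5

Prim, starting at 3.
Step 1: cheapest edge leaving the tree is 3 4 (8); add 4.
Step 2: cheapest edge leaving the tree is 1 4 (6); add 1.
Step 3: cheapest edge leaving the tree is 1 5 (4); add 5.
Step 4: cheapest edge leaving the tree is 2 5 (8); add 2.
Step 5: cheapest edge leaving the tree is 0 2 (4); add 0.
The 3rd edge added is 1 5.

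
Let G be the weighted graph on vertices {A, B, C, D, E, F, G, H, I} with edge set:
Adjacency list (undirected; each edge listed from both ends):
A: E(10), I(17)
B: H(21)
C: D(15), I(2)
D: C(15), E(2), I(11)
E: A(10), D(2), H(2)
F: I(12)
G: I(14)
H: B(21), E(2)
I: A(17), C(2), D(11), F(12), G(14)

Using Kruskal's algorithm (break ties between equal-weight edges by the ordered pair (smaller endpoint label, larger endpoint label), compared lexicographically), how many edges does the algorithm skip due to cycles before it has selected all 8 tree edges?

2

Kruskal's algorithm — process edges by increasing weight (ties by edge label):
C-I (2): add — endpoints in different components.
D-E (2): add — endpoints in different components.
E-H (2): add — endpoints in different components.
A-E (10): add — endpoints in different components.
D-I (11): add — endpoints in different components.
F-I (12): add — endpoints in different components.
G-I (14): add — endpoints in different components.
C-D (15): skip — C and D already connected.
A-I (17): skip — A and I already connected.
B-H (21): add — endpoints in different components.
Edges rejected before the tree was complete: 2.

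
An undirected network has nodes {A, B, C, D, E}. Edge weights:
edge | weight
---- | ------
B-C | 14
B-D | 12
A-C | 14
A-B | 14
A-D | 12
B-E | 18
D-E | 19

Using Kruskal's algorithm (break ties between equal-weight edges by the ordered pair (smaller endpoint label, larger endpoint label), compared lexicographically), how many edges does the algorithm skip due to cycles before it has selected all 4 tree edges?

2

Kruskal's algorithm — process edges by increasing weight (ties by edge label):
A-D (12): add — endpoints in different components.
B-D (12): add — endpoints in different components.
A-B (14): skip — A and B already connected.
A-C (14): add — endpoints in different components.
B-C (14): skip — B and C already connected.
B-E (18): add — endpoints in different components.
Edges rejected before the tree was complete: 2.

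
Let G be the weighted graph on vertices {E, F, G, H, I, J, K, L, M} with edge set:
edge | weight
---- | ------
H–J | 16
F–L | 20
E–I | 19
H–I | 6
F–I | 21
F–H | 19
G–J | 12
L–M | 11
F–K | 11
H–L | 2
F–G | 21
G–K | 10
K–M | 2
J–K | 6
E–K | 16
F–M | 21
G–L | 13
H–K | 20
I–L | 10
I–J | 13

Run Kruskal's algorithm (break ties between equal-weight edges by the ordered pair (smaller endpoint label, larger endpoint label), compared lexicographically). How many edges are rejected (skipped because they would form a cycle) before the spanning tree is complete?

4

Kruskal: consider edges lightest-first.
H–L (2): add — endpoints in different components.
K–M (2): add — endpoints in different components.
H–I (6): add — endpoints in different components.
J–K (6): add — endpoints in different components.
G–K (10): add — endpoints in different components.
I–L (10): skip — I and L already connected.
F–K (11): add — endpoints in different components.
L–M (11): add — endpoints in different components.
G–J (12): skip — G and J already connected.
G–L (13): skip — G and L already connected.
I–J (13): skip — I and J already connected.
E–K (16): add — endpoints in different components.
Edges rejected before the tree was complete: 4.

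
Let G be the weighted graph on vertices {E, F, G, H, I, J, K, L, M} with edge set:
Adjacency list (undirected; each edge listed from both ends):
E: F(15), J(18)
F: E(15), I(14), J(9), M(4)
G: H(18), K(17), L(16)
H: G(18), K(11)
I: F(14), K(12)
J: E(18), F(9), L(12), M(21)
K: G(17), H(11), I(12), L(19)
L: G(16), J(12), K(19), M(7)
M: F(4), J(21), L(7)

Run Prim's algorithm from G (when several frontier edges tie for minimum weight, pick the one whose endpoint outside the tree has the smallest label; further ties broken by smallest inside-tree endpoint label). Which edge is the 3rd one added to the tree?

F-M

Prim's algorithm from G:
Step 1: cheapest edge leaving the tree is G-L (16); add L.
Step 2: cheapest edge leaving the tree is L-M (7); add M.
Step 3: cheapest edge leaving the tree is F-M (4); add F.
Step 4: cheapest edge leaving the tree is F-J (9); add J.
Step 5: cheapest edge leaving the tree is F-I (14); add I.
Step 6: cheapest edge leaving the tree is I-K (12); add K.
Step 7: cheapest edge leaving the tree is H-K (11); add H.
Step 8: cheapest edge leaving the tree is E-F (15); add E.
The 3rd edge added is F-M.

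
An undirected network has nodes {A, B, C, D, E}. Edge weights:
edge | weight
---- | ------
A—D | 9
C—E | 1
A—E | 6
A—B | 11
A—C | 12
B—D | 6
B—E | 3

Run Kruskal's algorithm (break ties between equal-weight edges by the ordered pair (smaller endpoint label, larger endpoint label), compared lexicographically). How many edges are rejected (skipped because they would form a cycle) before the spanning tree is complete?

0

Kruskal's algorithm — process edges by increasing weight (ties by edge label):
C—E (1): add — endpoints in different components.
B—E (3): add — endpoints in different components.
A—E (6): add — endpoints in different components.
B—D (6): add — endpoints in different components.
Edges rejected before the tree was complete: 0.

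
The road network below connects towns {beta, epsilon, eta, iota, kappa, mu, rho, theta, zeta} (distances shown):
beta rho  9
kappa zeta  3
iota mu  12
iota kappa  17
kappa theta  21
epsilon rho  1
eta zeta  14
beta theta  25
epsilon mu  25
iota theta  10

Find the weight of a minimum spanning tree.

91

Kruskal's algorithm — process edges by increasing weight (ties by edge label):
epsilon rho (1): add — endpoints in different components.
kappa zeta (3): add — endpoints in different components.
beta rho (9): add — endpoints in different components.
iota theta (10): add — endpoints in different components.
iota mu (12): add — endpoints in different components.
eta zeta (14): add — endpoints in different components.
iota kappa (17): add — endpoints in different components.
kappa theta (21): skip — kappa and theta already connected.
beta theta (25): add — endpoints in different components.
MST edges: epsilon rho, kappa zeta, beta rho, iota theta, iota mu, eta zeta, iota kappa, beta theta; total weight 1+3+9+10+12+14+17+25 = 91.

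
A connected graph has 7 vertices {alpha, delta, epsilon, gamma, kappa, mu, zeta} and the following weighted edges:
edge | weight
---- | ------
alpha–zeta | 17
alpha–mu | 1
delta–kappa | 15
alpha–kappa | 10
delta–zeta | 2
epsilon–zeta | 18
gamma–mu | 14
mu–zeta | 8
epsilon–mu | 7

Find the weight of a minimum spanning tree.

Prim, starting at zeta.
Step 1: cheapest edge leaving the tree is delta–zeta (2); add delta.
Step 2: cheapest edge leaving the tree is mu–zeta (8); add mu.
Step 3: cheapest edge leaving the tree is alpha–mu (1); add alpha.
Step 4: cheapest edge leaving the tree is epsilon–mu (7); add epsilon.
Step 5: cheapest edge leaving the tree is alpha–kappa (10); add kappa.
Step 6: cheapest edge leaving the tree is gamma–mu (14); add gamma.
MST edges: delta–zeta, mu–zeta, alpha–mu, epsilon–mu, alpha–kappa, gamma–mu; total weight 2+8+1+7+10+14 = 42.

42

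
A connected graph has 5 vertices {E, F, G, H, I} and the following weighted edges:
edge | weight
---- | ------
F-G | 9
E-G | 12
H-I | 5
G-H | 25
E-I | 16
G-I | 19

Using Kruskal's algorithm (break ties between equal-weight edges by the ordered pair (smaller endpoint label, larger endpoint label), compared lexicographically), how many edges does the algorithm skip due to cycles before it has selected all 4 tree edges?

Kruskal's algorithm — process edges by increasing weight (ties by edge label):
H-I (5): add — endpoints in different components.
F-G (9): add — endpoints in different components.
E-G (12): add — endpoints in different components.
E-I (16): add — endpoints in different components.
Edges rejected before the tree was complete: 0.

0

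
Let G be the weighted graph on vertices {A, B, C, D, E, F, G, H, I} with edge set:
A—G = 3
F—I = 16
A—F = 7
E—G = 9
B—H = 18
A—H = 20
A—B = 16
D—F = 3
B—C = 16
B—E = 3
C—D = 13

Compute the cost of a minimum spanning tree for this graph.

Prim, starting at G.
Step 1: frontier [A—G 3, E—G 9] → take A—G (3); add A.
Step 2: frontier [A—F 7, A—B 16, A—H 20, E—G 9] → take A—F (7); add F.
Step 3: frontier [A—B 16, A—H 20, D—F 3, F—I 16, E—G 9] → take D—F (3); add D.
Step 4: frontier [A—B 16, A—H 20, C—D 13, F—I 16, E—G 9] → take E—G (9); add E.
Step 5: frontier [A—B 16, A—H 20, C—D 13, B—E 3, F—I 16] → take B—E (3); add B.
Step 6: frontier [A—H 20, B—C 16, B—H 18, C—D 13, F—I 16] → take C—D (13); add C.
Step 7: frontier [A—H 20, B—H 18, F—I 16] → take F—I (16); add I.
Step 8: frontier [A—H 20, B—H 18] → take B—H (18); add H.
MST edges: A—G, A—F, D—F, E—G, B—E, C—D, F—I, B—H; total weight 3+7+3+9+3+13+16+18 = 72.

72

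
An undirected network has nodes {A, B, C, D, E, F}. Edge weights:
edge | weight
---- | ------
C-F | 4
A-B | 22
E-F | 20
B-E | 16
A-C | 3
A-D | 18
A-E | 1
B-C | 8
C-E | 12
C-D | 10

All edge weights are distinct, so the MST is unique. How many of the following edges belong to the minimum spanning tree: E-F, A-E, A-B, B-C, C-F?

3

Sort edges by weight, then run Kruskal:
A-E (1): add — endpoints in different components.
A-C (3): add — endpoints in different components.
C-F (4): add — endpoints in different components.
B-C (8): add — endpoints in different components.
C-D (10): add — endpoints in different components.
MST edge set: {A-E, A-C, C-F, B-C, C-D}.
Of the listed edges, {A-E, B-C, C-F} are in the MST → 3.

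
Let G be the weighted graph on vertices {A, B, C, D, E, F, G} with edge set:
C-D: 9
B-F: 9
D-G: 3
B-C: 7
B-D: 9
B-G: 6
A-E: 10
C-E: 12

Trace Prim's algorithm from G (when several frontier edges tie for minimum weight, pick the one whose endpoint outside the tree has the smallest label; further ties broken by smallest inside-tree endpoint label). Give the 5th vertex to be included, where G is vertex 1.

F

Prim, starting at G.
Step 1: cheapest edge leaving the tree is D-G (3); add D.
Step 2: cheapest edge leaving the tree is B-G (6); add B.
Step 3: cheapest edge leaving the tree is B-C (7); add C.
Step 4: cheapest edge leaving the tree is B-F (9); add F.
Step 5: cheapest edge leaving the tree is C-E (12); add E.
Step 6: cheapest edge leaving the tree is A-E (10); add A.
Vertex order: G, D, B, C, F, E, A. The 5th vertex is F.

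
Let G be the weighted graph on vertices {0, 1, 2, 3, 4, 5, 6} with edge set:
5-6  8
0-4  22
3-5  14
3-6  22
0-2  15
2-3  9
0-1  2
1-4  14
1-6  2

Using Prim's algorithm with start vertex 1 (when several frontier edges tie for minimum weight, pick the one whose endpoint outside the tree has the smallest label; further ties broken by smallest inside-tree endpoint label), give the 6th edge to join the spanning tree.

1-4

Prim's algorithm from 1:
Step 1: frontier [0-1 2, 1-6 2, 1-4 14] → take 0-1 (2); add 0.
Step 2: frontier [0-2 15, 0-4 22, 1-6 2, 1-4 14] → take 1-6 (2); add 6.
Step 3: frontier [0-2 15, 0-4 22, 1-4 14, 5-6 8, 3-6 22] → take 5-6 (8); add 5.
Step 4: frontier [0-2 15, 0-4 22, 1-4 14, 3-5 14, 3-6 22] → take 3-5 (14); add 3.
Step 5: frontier [0-2 15, 0-4 22, 1-4 14, 2-3 9] → take 2-3 (9); add 2.
Step 6: frontier [0-4 22, 1-4 14] → take 1-4 (14); add 4.
The 6th edge added is 1-4.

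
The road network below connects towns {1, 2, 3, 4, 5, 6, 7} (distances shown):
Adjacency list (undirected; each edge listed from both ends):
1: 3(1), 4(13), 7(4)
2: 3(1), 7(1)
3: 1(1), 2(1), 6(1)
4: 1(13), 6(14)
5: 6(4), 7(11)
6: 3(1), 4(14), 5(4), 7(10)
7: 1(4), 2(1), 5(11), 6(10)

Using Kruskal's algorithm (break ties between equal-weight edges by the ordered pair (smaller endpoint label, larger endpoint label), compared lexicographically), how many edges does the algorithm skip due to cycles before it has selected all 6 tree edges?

3

Kruskal: consider edges lightest-first.
1–3 (1): add — endpoints in different components.
2–3 (1): add — endpoints in different components.
2–7 (1): add — endpoints in different components.
3–6 (1): add — endpoints in different components.
1–7 (4): skip — 1 and 7 already connected.
5–6 (4): add — endpoints in different components.
6–7 (10): skip — 6 and 7 already connected.
5–7 (11): skip — 5 and 7 already connected.
1–4 (13): add — endpoints in different components.
Edges rejected before the tree was complete: 3.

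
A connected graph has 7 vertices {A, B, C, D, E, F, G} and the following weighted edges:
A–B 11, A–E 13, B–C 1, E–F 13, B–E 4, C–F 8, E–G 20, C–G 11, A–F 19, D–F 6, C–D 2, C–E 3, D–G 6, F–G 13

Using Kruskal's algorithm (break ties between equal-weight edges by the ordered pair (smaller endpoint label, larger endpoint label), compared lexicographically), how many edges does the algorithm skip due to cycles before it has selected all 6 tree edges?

2

Kruskal's algorithm — process edges by increasing weight (ties by edge label):
B–C (1): add — endpoints in different components.
C–D (2): add — endpoints in different components.
C–E (3): add — endpoints in different components.
B–E (4): skip — B and E already connected.
D–F (6): add — endpoints in different components.
D–G (6): add — endpoints in different components.
C–F (8): skip — C and F already connected.
A–B (11): add — endpoints in different components.
Edges rejected before the tree was complete: 2.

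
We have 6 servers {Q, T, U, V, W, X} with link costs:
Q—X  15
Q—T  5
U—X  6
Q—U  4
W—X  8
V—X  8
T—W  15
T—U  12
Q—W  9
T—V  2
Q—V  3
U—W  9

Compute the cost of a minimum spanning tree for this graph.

23

Grow the tree from W using Prim:
Step 1: frontier [W—X 8, Q—W 9, U—W 9, T—W 15] → take W—X (8); add X.
Step 2: frontier [Q—W 9, U—W 9, T—W 15, U—X 6, V—X 8, Q—X 15] → take U—X (6); add U.
Step 3: frontier [Q—U 4, T—U 12, Q—W 9, T—W 15, V—X 8, Q—X 15] → take Q—U (4); add Q.
Step 4: frontier [Q—V 3, Q—T 5, T—U 12, T—W 15, V—X 8] → take Q—V (3); add V.
Step 5: frontier [Q—T 5, T—U 12, T—V 2, T—W 15] → take T—V (2); add T.
MST edges: W—X, U—X, Q—U, Q—V, T—V; total weight 8+6+4+3+2 = 23.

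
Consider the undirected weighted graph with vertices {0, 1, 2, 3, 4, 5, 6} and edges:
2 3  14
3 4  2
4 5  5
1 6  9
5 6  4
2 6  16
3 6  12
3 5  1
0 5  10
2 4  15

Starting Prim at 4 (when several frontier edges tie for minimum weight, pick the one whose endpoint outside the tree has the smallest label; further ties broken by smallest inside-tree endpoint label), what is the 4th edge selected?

1-6

Prim's algorithm from 4:
Step 1: frontier [3 4 2, 4 5 5, 2 4 15] → take 3 4 (2); add 3.
Step 2: frontier [3 5 1, 3 6 12, 2 3 14, 4 5 5, 2 4 15] → take 3 5 (1); add 5.
Step 3: frontier [3 6 12, 2 3 14, 2 4 15, 5 6 4, 0 5 10] → take 5 6 (4); add 6.
Step 4: frontier [2 3 14, 2 4 15, 0 5 10, 1 6 9, 2 6 16] → take 1 6 (9); add 1.
Step 5: frontier [2 3 14, 2 4 15, 0 5 10, 2 6 16] → take 0 5 (10); add 0.
Step 6: frontier [2 3 14, 2 4 15, 2 6 16] → take 2 3 (14); add 2.
The 4th edge added is 1 6.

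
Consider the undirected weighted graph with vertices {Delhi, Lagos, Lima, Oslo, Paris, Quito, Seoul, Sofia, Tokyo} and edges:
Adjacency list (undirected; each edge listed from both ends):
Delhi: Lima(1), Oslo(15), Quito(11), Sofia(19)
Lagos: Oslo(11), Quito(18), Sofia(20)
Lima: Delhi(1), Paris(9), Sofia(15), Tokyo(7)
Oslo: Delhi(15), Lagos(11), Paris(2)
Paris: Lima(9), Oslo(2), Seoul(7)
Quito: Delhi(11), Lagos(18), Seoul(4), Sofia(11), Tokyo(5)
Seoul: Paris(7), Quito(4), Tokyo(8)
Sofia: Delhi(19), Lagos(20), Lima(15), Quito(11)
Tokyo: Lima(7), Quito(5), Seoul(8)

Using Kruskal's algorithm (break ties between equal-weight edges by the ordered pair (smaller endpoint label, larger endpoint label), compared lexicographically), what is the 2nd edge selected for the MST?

Oslo-Paris

Kruskal: consider edges lightest-first.
Delhi-Lima (1): add — endpoints in different components.
Oslo-Paris (2): add — endpoints in different components.
Quito-Seoul (4): add — endpoints in different components.
Quito-Tokyo (5): add — endpoints in different components.
Lima-Tokyo (7): add — endpoints in different components.
Paris-Seoul (7): add — endpoints in different components.
Seoul-Tokyo (8): skip — Tokyo and Seoul already connected.
Lima-Paris (9): skip — Paris and Lima already connected.
Delhi-Quito (11): skip — Delhi and Quito already connected.
Lagos-Oslo (11): add — endpoints in different components.
Quito-Sofia (11): add — endpoints in different components.
The 2nd edge added is Oslo-Paris.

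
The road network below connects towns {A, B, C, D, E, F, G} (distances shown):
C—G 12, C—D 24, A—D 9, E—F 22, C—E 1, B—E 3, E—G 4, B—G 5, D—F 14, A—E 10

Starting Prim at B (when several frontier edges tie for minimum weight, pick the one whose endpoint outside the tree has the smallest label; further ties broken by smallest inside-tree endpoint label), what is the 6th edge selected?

D-F

Prim's algorithm from B:
Step 1: cheapest edge leaving the tree is B—E (3); add E.
Step 2: cheapest edge leaving the tree is C—E (1); add C.
Step 3: cheapest edge leaving the tree is E—G (4); add G.
Step 4: cheapest edge leaving the tree is A—E (10); add A.
Step 5: cheapest edge leaving the tree is A—D (9); add D.
Step 6: cheapest edge leaving the tree is D—F (14); add F.
The 6th edge added is D—F.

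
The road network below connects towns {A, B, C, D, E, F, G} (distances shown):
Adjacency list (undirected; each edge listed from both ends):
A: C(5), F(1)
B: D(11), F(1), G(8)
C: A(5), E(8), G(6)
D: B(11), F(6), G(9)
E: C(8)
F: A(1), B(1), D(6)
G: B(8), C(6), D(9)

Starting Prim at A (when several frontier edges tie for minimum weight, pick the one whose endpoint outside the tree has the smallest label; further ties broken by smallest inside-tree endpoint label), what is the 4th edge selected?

Prim's algorithm from A:
Step 1: cheapest edge leaving the tree is A F (1); add F.
Step 2: cheapest edge leaving the tree is B F (1); add B.
Step 3: cheapest edge leaving the tree is A C (5); add C.
Step 4: cheapest edge leaving the tree is D F (6); add D.
Step 5: cheapest edge leaving the tree is C G (6); add G.
Step 6: cheapest edge leaving the tree is C E (8); add E.
The 4th edge added is D F.

D-F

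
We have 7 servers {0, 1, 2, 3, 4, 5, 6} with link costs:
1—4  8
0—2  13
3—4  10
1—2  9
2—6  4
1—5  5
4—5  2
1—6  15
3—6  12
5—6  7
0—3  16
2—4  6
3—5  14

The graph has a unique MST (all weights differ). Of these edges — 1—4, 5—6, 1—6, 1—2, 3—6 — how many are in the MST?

0

Kruskal: consider edges lightest-first.
4—5 (2): add — endpoints in different components.
2—6 (4): add — endpoints in different components.
1—5 (5): add — endpoints in different components.
2—4 (6): add — endpoints in different components.
5—6 (7): skip — 5 and 6 already connected.
1—4 (8): skip — 1 and 4 already connected.
1—2 (9): skip — 1 and 2 already connected.
3—4 (10): add — endpoints in different components.
3—6 (12): skip — 3 and 6 already connected.
0—2 (13): add — endpoints in different components.
MST edge set: {4—5, 2—6, 1—5, 2—4, 3—4, 0—2}.
Of the listed edges, {} are in the MST → 0.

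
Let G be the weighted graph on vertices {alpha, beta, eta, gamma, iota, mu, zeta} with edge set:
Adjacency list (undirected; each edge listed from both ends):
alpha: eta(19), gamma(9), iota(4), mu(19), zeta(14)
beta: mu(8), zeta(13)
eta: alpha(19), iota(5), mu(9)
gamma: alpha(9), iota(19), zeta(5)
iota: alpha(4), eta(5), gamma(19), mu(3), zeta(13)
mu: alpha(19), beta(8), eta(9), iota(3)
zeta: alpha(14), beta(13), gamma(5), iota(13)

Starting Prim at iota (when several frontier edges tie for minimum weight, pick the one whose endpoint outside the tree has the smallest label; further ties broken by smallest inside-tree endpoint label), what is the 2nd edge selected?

Grow the tree from iota using Prim:
Step 1: cheapest edge leaving the tree is iota–mu (3); add mu.
Step 2: cheapest edge leaving the tree is alpha–iota (4); add alpha.
Step 3: cheapest edge leaving the tree is eta–iota (5); add eta.
Step 4: cheapest edge leaving the tree is beta–mu (8); add beta.
Step 5: cheapest edge leaving the tree is alpha–gamma (9); add gamma.
Step 6: cheapest edge leaving the tree is gamma–zeta (5); add zeta.
The 2nd edge added is alpha–iota.

alpha-iota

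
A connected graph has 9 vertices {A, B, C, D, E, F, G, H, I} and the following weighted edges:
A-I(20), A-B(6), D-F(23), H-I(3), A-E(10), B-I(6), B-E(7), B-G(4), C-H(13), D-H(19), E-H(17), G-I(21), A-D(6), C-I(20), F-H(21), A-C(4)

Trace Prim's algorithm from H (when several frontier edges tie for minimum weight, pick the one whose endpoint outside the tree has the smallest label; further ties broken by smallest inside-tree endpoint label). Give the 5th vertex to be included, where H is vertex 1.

A

Grow the tree from H using Prim:
Step 1: cheapest edge leaving the tree is H-I (3); add I.
Step 2: cheapest edge leaving the tree is B-I (6); add B.
Step 3: cheapest edge leaving the tree is B-G (4); add G.
Step 4: cheapest edge leaving the tree is A-B (6); add A.
Step 5: cheapest edge leaving the tree is A-C (4); add C.
Step 6: cheapest edge leaving the tree is A-D (6); add D.
Step 7: cheapest edge leaving the tree is B-E (7); add E.
Step 8: cheapest edge leaving the tree is F-H (21); add F.
Vertex order: H, I, B, G, A, C, D, E, F. The 5th vertex is A.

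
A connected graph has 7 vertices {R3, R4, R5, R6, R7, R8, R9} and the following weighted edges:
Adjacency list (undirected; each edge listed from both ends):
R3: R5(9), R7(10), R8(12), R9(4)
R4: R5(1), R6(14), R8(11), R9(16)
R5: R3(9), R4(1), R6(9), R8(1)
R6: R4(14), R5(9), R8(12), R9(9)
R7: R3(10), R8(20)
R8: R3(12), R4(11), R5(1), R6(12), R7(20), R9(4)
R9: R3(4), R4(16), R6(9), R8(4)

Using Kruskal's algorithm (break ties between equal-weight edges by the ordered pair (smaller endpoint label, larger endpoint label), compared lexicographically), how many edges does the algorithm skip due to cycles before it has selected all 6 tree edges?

Kruskal: consider edges lightest-first.
R4–R5 (1): add. Components now {R9} {R4,R5} {R6} {R8} {R3} {R7}
R5–R8 (1): add. Components now {R9} {R4,R5,R8} {R6} {R3} {R7}
R3–R9 (4): add. Components now {R3,R9} {R4,R5,R8} {R6} {R7}
R8–R9 (4): add. Components now {R3,R4,R5,R8,R9} {R6} {R7}
R3–R5 (9): skip — R5 and R3 already connected.
R5–R6 (9): add. Components now {R3,R4,R5,R6,R8,R9} {R7}
R6–R9 (9): skip — R9 and R6 already connected.
R3–R7 (10): add. Components now {R3,R4,R5,R6,R7,R8,R9}
Edges rejected before the tree was complete: 2.

2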